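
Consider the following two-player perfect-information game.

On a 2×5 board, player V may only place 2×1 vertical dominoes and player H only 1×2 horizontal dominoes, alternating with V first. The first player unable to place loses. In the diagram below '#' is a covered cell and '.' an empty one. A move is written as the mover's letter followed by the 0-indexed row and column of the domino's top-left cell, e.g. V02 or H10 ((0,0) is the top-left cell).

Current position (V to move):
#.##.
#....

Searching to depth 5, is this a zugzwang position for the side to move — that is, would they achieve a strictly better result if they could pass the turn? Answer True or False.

zugzwang(#.##./#...., V) = True

p1 V@[#.##./#....]: V01[####./##...]-1* V04[#.###/#...#]-1
p2 H@[####./##...]: H12[####./####.]-1 H13[####./##.##]+1*
p3 V@[####./##.##] terminal -1; root [#.##./#....] d5
suppose V passes — search the same position with H to move:
pass> p1 H@[#.##./#....]: H11[#.##./###..]-1* H12[#.##./#.##.]-1 H13[#.##./#..##]-1
pass> p2 V@[#.##./###..]: V04[#.###/###.#]+1*
pass> p3 H@[#.###/###.#] terminal -1; root [#.##./#....] d5
for V: play -1, pass +1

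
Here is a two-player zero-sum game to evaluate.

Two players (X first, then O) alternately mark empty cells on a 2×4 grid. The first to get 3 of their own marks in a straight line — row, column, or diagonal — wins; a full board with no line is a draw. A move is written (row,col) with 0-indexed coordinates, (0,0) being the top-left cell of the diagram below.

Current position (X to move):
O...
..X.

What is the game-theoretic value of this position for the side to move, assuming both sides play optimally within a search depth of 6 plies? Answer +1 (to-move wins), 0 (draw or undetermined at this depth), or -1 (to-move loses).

[O.../..X.] X move#1: (0,1):+0/OX../..X., (0,2):+0/O.X./..X., (0,3):+0/O..X/..X., (1,0):+0/O.../X.X., (1,1):+1/O.../.XX.*, (1,3):+0/O.../..XX
[O.../.XX.] O move#2: (0,1):-1/OO../.XX.*, (0,2):-1/O.O./.XX., (0,3):-1/O..O/.XX., (1,0):-1/O.../OXX., (1,3):-1/O.../.XXO
[OO../.XX.] X move#3: (0,2):+1/OOX./.XX.*, (0,3):-1/OO.X/.XX., (1,0):+1/OO../XXX., (1,3):+1/OO../.XXX
[OOX./.XX.] O move#4: (0,3):-1/OOXO/.XX.*, (1,0):-1/OOX./OXX., (1,3):-1/OOX./.XXO
[OOXO/.XX.] X move#5: (1,0):+1/OOXO/XXX.*, (1,3):+1/OOXO/.XXX
[OOXO/XXX.] end (terminal -1, O#6); searched O.../..X. to 6

value(O.../..X., X) = +1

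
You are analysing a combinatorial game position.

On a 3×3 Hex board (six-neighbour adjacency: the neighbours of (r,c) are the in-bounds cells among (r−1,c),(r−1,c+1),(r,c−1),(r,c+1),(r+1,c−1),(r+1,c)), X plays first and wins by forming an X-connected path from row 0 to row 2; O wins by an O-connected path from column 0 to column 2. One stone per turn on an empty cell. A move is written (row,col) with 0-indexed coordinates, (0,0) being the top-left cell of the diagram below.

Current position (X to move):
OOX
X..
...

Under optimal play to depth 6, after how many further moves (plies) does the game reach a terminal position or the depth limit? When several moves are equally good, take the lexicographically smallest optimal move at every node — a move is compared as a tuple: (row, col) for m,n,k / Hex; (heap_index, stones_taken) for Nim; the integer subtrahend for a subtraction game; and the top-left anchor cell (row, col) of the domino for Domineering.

PV length from [OOX/X../...]: 3 plies

[OOX/X../...] X move#1: (1,1):+1/OOX/XX./...*, (1,2):+1/OOX/X.X/..., (2,0):+1/OOX/X../X.., (2,1):+1/OOX/X../.X., (2,2):+1/OOX/X../..X
[OOX/XX./...] O move#2: (1,2):-1/OOX/XXO/...*, (2,0):-1/OOX/XX./O.., (2,1):-1/OOX/XX./.O., (2,2):-1/OOX/XX./..O
[OOX/XXO/...] X move#3: (2,0):+1/OOX/XXO/X..*, (2,1):+1/OOX/XXO/.X., (2,2):+1/OOX/XXO/..X
[OOX/XXO/X..] end (terminal -1, O#4); searched OOX/X../... to 6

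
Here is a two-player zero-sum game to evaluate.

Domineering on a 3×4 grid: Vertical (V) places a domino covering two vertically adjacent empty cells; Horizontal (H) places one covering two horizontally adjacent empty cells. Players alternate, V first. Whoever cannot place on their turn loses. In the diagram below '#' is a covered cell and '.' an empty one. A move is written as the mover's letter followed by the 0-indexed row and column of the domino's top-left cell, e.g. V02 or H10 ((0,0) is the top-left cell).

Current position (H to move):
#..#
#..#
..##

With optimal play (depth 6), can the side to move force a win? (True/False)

H winning at [#..#/#..#/..##]: True

p1 H@[#..#/#..#/..##]: H01[####/#..#/..##]-1 H11[#..#/####/..##]+1* H20[#..#/#..#/####]-1
p2 V@[#..#/####/..##] terminal -1; root [#..#/#..#/..##] d6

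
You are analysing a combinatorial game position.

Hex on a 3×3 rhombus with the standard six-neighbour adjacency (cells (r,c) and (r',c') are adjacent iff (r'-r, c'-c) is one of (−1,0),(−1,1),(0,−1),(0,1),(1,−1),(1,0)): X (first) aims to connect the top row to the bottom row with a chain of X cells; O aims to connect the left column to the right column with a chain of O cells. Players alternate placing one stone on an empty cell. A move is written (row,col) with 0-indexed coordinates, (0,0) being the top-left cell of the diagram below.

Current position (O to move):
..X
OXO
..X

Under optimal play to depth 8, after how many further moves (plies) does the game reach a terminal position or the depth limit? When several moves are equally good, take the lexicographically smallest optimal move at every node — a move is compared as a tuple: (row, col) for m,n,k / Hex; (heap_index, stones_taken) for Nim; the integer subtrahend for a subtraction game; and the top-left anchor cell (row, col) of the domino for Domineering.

p1 O@[..X/OXO/..X]: (0,0)[O.X/OXO/..X]-1* (0,1)[.OX/OXO/..X]-1 (2,0)[..X/OXO/O.X]-1 (2,1)[..X/OXO/.OX]-1
p2 X@[O.X/OXO/..X]: (0,1)[OXX/OXO/..X]+1* (2,0)[O.X/OXO/X.X]+1 (2,1)[O.X/OXO/.XX]+1
p3 O@[OXX/OXO/..X]: (2,0)[OXX/OXO/O.X]-1* (2,1)[OXX/OXO/.OX]-1
p4 X@[OXX/OXO/O.X]: (2,1)[OXX/OXO/OXX]+1*
p5 O@[OXX/OXO/OXX] terminal -1; root [..X/OXO/..X] d8

PV length from [..X/OXO/..X]: 4 plies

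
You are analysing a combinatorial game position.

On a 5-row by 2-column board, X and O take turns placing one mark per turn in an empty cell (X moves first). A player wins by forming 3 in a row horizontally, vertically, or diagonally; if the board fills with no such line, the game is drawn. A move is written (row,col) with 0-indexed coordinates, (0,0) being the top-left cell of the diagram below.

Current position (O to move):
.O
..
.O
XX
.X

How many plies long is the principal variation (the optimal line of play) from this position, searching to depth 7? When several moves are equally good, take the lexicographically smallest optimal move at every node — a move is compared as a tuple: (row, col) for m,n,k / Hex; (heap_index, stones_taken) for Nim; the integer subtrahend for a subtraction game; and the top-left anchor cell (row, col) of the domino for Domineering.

[.O/../.O/XX/.X] O move#1: (0,0):+0/OO/../.O/XX/.X, (1,0):+0/.O/O./.O/XX/.X, (1,1):+1/.O/.O/.O/XX/.X*, (2,0):+0/.O/../OO/XX/.X, (4,0):+0/.O/../.O/XX/OX
[.O/.O/.O/XX/.X] end (terminal -1, X#2); searched .O/../.O/XX/.X to 7

PV length from [.O/../.O/XX/.X]: 1 ply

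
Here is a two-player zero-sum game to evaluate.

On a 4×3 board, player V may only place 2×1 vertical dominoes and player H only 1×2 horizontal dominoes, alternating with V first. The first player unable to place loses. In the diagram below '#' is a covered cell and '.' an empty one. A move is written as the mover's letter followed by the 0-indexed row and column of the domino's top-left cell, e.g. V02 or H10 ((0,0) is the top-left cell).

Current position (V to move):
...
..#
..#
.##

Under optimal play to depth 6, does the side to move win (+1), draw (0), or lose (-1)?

[.../..#/..#/.##] V move#1: V00:+1/#../#.#/..#/.##*, V01:+1/.#./.##/..#/.##, V10:+1/.../#.#/#.#/.##, V11:+1/.../.##/.##/.##, V20:-1/.../..#/#.#/###
[#../#.#/..#/.##] H move#2: H01:-1/###/#.#/..#/.##*, H20:-1/#../#.#/###/.##
[###/#.#/..#/.##] V move#3: V11:+1/###/###/.##/.##*, V20:+1/###/#.#/#.#/###
[###/###/.##/.##] end (terminal -1, H#4); searched .../..#/..#/.## to 6

value(.../..#/..#/.##, V) = +1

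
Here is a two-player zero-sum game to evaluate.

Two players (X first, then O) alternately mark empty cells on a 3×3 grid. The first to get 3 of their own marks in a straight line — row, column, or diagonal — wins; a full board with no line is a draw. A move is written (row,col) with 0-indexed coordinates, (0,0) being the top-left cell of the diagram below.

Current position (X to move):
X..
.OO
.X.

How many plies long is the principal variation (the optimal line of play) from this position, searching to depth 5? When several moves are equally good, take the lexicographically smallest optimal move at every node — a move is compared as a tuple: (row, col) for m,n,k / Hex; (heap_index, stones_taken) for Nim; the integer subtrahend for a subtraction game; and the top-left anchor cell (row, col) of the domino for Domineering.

PV length from [X../.OO/.X.]: 5 plies

ply 1, X at X../.OO/.X. | (0,1)=-1→XX./.OO/.X.; (0,2)=-1→X.X/.OO/.X.; (1,0)=+0→X../XOO/.X.*; (2,0)=-1→X../.OO/XX.; (2,2)=-1→X../.OO/.XX
ply 2, O at X../XOO/.X. | (0,1)=-1→XO./XOO/.X.; (0,2)=-1→X.O/XOO/.X.; (2,0)=+0→X../XOO/OX.*; (2,2)=-1→X../XOO/.XO
ply 3, X at X../XOO/OX. | (0,1)=-1→XX./XOO/OX.; (0,2)=+0→X.X/XOO/OX.*; (2,2)=-1→X../XOO/OXX
ply 4, O at X.X/XOO/OX. | (0,1)=+0→XOX/XOO/OX.*; (2,2)=-1→X.X/XOO/OXO
ply 5, X at XOX/XOO/OX. | (2,2)=+0→XOX/XOO/OXX*
ply 6: XOX/XOO/OXX is terminal +0 (O); from X../.OO/.X. depth 5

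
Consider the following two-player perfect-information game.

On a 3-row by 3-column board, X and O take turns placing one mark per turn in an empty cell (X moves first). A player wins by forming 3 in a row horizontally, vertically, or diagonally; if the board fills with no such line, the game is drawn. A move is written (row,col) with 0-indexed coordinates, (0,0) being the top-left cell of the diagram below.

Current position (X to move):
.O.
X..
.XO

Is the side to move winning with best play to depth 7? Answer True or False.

p1 X@[.O./X../.XO]: (0,0)[XO./X../.XO]+0* (0,2)[.OX/X../.XO]+0 (1,1)[.O./XX./.XO]+0 (1,2)[.O./X.X/.XO]+0 (2,0)[.O./X../XXO]-1
p2 O@[XO./X../.XO]: (0,2)[XOO/X../.XO]-1 (1,1)[XO./XO./.XO]-1 (1,2)[XO./X.O/.XO]-1 (2,0)[XO./X../OXO]+0*
p3 X@[XO./X../OXO]: (0,2)[XOX/X../OXO]+0* (1,1)[XO./XX./OXO]+0 (1,2)[XO./X.X/OXO]+0
p4 O@[XOX/X../OXO]: (1,1)[XOX/XO./OXO]+0* (1,2)[XOX/X.O/OXO]+0
p5 X@[XOX/XO./OXO]: (1,2)[XOX/XOX/OXO]+0*
p6 O@[XOX/XOX/OXO] terminal +0; root [.O./X../.XO] d7

X winning at [.O./X../.XO]: False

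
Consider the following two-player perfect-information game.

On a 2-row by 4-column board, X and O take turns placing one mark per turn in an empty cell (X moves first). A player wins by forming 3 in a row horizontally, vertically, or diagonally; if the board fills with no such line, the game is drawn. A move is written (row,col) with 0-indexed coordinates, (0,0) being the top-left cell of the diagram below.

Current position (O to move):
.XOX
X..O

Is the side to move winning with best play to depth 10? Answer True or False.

p1 O@[.XOX/X..O]: (0,0)[OXOX/X..O]+0* (1,1)[.XOX/XO.O]+0 (1,2)[.XOX/X.OO]+0
p2 X@[OXOX/X..O]: (1,1)[OXOX/XX.O]+0* (1,2)[OXOX/X.XO]+0
p3 O@[OXOX/XX.O]: (1,2)[OXOX/XXOO]+0*
p4 X@[OXOX/XXOO] terminal +0; root [.XOX/X..O] d10

O winning at [.XOX/X..O]: False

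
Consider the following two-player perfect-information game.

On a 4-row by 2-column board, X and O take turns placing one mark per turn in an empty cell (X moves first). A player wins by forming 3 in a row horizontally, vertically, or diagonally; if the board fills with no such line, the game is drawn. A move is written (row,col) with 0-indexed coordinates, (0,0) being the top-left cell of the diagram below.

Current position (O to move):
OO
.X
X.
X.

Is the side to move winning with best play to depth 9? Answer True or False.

ply 1, O at OO/.X/X./X. | (1,0)=+0→OO/OX/X./X.*; (2,1)=-1→OO/.X/XO/X.; (3,1)=-1→OO/.X/X./XO
ply 2, X at OO/OX/X./X. | (2,1)=+0→OO/OX/XX/X.*; (3,1)=+0→OO/OX/X./XX
ply 3, O at OO/OX/XX/X. | (3,1)=+0→OO/OX/XX/XO*
ply 4: OO/OX/XX/XO is terminal +0 (X); from OO/.X/X./X. depth 9

O winning at [OO/.X/X./X.]: False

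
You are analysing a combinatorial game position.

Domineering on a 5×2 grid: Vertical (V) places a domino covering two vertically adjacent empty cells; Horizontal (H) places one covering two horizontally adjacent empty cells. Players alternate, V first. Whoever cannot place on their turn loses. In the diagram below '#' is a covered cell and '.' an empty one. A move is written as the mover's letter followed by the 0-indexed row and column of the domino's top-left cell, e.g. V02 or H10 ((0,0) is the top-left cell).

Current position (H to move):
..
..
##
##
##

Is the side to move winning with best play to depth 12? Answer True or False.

ply 1, H at ../../##/##/## | H00=+1→##/../##/##/##*; H10=+1→../##/##/##/##
ply 2: ##/../##/##/## is terminal -1 (V); from ../../##/##/## depth 12

H winning at [../../##/##/##]: True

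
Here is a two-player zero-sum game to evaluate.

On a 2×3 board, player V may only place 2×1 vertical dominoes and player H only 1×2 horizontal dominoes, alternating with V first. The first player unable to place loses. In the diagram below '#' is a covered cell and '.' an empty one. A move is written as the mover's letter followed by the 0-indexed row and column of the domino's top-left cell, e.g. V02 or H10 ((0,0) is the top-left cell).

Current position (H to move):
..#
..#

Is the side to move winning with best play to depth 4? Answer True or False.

p1 H@[..#/..#]: H00[###/..#]+1* H10[..#/###]+1
p2 V@[###/..#] terminal -1; root [..#/..#] d4

H winning at [..#/..#]: True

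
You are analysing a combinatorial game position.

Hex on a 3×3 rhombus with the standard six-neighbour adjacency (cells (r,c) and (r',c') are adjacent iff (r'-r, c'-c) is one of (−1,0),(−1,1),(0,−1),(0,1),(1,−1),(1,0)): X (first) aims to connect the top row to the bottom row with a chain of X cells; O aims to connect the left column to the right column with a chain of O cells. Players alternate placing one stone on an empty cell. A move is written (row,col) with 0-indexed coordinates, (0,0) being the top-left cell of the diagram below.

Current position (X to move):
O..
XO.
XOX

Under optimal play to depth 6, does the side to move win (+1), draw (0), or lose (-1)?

value(O../XO./XOX, X) = +1

ply 1, X at O../XO./XOX | (0,1)=+1→OX./XO./XOX*; (0,2)=+1→O.X/XO./XOX; (1,2)=+1→O../XOX/XOX
ply 2: OX./XO./XOX is terminal -1 (O); from O../XO./XOX depth 6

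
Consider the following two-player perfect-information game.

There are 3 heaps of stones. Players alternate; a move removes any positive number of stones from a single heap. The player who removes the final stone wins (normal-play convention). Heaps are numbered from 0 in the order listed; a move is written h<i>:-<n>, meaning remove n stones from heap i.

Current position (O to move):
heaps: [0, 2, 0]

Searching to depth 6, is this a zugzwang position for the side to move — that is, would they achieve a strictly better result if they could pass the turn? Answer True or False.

zugzwang((0,2,0), O) = False

p1 O@[(0,2,0)]: h1:-1[(0,1,0)]-1 h1:-2[(0,0,0)]+1*
p2 X@[(0,0,0)] terminal -1; root [(0,2,0)] d6
pass branch (X moves first from the same position):
  | p1 X@[(0,2,0)]: h1:-1[(0,1,0)]-1 h1:-2[(0,0,0)]+1*
  | p2 O@[(0,0,0)] terminal -1; root [(0,2,0)] d6
O moving scores +1; O passing scores -1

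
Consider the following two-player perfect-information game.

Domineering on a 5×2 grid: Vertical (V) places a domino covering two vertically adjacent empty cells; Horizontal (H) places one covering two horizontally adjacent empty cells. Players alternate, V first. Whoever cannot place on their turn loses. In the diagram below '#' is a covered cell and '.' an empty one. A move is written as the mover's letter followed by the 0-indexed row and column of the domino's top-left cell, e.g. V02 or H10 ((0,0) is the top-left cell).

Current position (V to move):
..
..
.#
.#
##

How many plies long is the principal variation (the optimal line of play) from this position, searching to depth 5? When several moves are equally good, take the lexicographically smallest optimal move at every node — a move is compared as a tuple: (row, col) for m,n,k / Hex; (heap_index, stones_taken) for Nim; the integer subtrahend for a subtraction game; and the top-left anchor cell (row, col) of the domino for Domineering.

PV length from [../../.#/.#/##]: 1 ply

p1 V@[../../.#/.#/##]: V00[#./#./.#/.#/##]+1* V01[.#/.#/.#/.#/##]+1 V10[../#./##/.#/##]-1 V20[../../##/##/##]-1
p2 H@[#./#./.#/.#/##] terminal -1; root [../../.#/.#/##] d5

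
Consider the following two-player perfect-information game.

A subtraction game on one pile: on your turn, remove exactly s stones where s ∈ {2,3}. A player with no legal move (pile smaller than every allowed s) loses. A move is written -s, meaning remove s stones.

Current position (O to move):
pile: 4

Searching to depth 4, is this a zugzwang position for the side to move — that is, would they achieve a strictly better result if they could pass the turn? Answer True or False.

zugzwang(4, O) = False

[4] O move#1: -2:-1/2, -3:+1/1*
[1] end (terminal -1, X#2); searched 4 to 4
suppose O passes — search the same position with X to move:
pass> [4] X move#1: -2:-1/2, -3:+1/1*
pass> [1] end (terminal -1, O#2); searched 4 to 4
for O: play +1, pass -1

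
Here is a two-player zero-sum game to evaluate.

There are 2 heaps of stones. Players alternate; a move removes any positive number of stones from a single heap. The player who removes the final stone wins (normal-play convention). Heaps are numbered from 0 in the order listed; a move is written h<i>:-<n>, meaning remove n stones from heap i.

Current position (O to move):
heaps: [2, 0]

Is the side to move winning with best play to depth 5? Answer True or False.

O winning at [(2,0)]: True

[(2,0)] O move#1: h0:-1:-1/(1,0), h0:-2:+1/(0,0)*
[(0,0)] end (terminal -1, X#2); searched (2,0) to 5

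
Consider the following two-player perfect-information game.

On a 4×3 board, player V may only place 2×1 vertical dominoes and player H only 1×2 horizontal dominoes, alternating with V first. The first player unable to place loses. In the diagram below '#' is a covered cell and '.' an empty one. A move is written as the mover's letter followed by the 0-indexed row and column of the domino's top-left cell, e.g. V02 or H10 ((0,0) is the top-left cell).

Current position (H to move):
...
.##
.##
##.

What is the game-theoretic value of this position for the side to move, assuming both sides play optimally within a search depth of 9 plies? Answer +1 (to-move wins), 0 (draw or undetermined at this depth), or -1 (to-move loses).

value(.../.##/.##/##., H) = -1

p1 H@[.../.##/.##/##.]: H00[##./.##/.##/##.]-1* H01[.##/.##/.##/##.]-1
p2 V@[##./.##/.##/##.]: V10[##./###/###/##.]+1*
p3 H@[##./###/###/##.] terminal -1; root [.../.##/.##/##.] d9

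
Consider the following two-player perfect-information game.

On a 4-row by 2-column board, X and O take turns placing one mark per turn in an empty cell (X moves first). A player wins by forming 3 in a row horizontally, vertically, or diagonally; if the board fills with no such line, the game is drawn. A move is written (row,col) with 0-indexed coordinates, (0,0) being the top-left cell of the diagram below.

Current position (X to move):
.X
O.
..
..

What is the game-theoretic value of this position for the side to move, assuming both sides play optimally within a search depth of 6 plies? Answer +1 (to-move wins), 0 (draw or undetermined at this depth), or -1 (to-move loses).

value(.X/O./../.., X) = 0

ply 1, X at .X/O./../.. | (0,0)=+0→XX/O./../..*; (1,1)=+0→.X/OX/../..; (2,0)=+0→.X/O./X./..; (2,1)=+0→.X/O./.X/..; (3,0)=+0→.X/O./../X.; (3,1)=-1→.X/O./../.X
ply 2, O at XX/O./../.. | (1,1)=+0→XX/OO/../..*; (2,0)=+0→XX/O./O./..; (2,1)=+0→XX/O./.O/..; (3,0)=+0→XX/O./../O.; (3,1)=+0→XX/O./../.O
ply 3, X at XX/OO/../.. | (2,0)=+0→XX/OO/X./..*; (2,1)=+0→XX/OO/.X/..; (3,0)=+0→XX/OO/../X.; (3,1)=+0→XX/OO/../.X
ply 4, O at XX/OO/X./.. | (2,1)=+0→XX/OO/XO/..*; (3,0)=+0→XX/OO/X./O.; (3,1)=+0→XX/OO/X./.O
ply 5, X at XX/OO/XO/.. | (3,0)=-1→XX/OO/XO/X.; (3,1)=+0→XX/OO/XO/.X*
ply 6, O at XX/OO/XO/.X | (3,0)=+0→XX/OO/XO/OX*
ply 7: XX/OO/XO/OX is terminal +0 (X); from .X/O./../.. depth 6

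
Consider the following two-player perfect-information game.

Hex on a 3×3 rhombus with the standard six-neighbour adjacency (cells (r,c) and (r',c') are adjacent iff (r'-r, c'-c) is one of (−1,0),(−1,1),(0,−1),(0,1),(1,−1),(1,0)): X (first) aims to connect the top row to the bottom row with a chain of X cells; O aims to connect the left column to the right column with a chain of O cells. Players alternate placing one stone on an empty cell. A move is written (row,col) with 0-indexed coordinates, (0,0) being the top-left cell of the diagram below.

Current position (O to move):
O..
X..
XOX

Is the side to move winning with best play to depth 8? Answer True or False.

ply 1, O at O../X../XOX | (0,1)=-1→OO./X../XOX*; (0,2)=-1→O.O/X../XOX; (1,1)=-1→O../XO./XOX; (1,2)=-1→O../X.O/XOX
ply 2, X at OO./X../XOX | (0,2)=+1→OOX/X../XOX*; (1,1)=-1→OO./XX./XOX; (1,2)=-1→OO./X.X/XOX
ply 3, O at OOX/X../XOX | (1,1)=-1→OOX/XO./XOX*; (1,2)=-1→OOX/X.O/XOX
ply 4, X at OOX/XO./XOX | (1,2)=+1→OOX/XOX/XOX*
ply 5: OOX/XOX/XOX is terminal -1 (O); from O../X../XOX depth 8

O winning at [O../X../XOX]: False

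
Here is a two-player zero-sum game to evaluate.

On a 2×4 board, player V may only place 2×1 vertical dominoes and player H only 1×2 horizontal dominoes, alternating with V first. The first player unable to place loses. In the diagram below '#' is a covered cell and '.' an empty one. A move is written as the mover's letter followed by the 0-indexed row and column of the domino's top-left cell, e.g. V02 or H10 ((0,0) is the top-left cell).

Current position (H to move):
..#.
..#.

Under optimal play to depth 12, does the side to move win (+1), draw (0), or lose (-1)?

ply 1, H at ..#./..#. | H00=+1→###./..#.*; H10=+1→..#./###.
ply 2, V at ###./..#. | V03=-1→####/..##*
ply 3, H at ####/..## | H10=+1→####/####*
ply 4: ####/#### is terminal -1 (V); from ..#./..#. depth 12

value(..#./..#., H) = +1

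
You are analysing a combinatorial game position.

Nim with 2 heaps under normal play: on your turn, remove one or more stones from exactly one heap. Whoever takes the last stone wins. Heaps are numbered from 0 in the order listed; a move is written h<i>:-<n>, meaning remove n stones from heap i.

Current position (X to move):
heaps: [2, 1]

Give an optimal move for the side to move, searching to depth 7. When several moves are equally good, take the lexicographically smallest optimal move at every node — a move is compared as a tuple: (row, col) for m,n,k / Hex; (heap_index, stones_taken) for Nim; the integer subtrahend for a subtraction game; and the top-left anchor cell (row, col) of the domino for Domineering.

X's best at [(2,1)]: h0:-1

ply 1, X at (2,1) | h0:-1=+1→(1,1)*; h0:-2=-1→(0,1); h1:-1=-1→(2,0)
ply 2, O at (1,1) | h0:-1=-1→(0,1)*; h1:-1=-1→(1,0)
ply 3, X at (0,1) | h1:-1=+1→(0,0)*
ply 4: (0,0) is terminal -1 (O); from (2,1) depth 7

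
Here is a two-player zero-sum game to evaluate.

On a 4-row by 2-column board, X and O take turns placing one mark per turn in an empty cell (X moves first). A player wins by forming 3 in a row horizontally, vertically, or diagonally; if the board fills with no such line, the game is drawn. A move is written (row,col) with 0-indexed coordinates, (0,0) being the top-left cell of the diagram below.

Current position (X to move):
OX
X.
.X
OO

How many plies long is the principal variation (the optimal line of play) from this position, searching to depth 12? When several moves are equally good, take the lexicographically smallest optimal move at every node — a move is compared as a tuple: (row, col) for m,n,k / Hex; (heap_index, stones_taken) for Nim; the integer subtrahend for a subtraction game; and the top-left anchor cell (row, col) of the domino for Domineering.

ply 1, X at OX/X./.X/OO | (1,1)=+1→OX/XX/.X/OO*; (2,0)=+0→OX/X./XX/OO
ply 2: OX/XX/.X/OO is terminal -1 (O); from OX/X./.X/OO depth 12

PV length from [OX/X./.X/OO]: 1 ply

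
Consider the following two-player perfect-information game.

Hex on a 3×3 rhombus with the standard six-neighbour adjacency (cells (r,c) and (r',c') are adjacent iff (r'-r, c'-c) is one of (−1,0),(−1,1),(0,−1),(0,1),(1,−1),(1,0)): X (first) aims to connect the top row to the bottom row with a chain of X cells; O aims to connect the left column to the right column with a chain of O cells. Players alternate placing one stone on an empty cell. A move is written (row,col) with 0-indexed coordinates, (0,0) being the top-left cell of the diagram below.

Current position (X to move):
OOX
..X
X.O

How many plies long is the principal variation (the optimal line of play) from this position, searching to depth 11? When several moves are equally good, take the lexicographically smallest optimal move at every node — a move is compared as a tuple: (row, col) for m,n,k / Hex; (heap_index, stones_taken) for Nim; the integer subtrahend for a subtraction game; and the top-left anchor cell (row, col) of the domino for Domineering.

[OOX/..X/X.O] X move#1: (1,0):+1/OOX/X.X/X.O*, (1,1):+1/OOX/.XX/X.O, (2,1):+1/OOX/..X/XXO
[OOX/X.X/X.O] O move#2: (1,1):-1/OOX/XOX/X.O*, (2,1):-1/OOX/X.X/XOO
[OOX/XOX/X.O] X move#3: (2,1):+1/OOX/XOX/XXO*
[OOX/XOX/XXO] end (terminal -1, O#4); searched OOX/..X/X.O to 11

PV length from [OOX/..X/X.O]: 3 plies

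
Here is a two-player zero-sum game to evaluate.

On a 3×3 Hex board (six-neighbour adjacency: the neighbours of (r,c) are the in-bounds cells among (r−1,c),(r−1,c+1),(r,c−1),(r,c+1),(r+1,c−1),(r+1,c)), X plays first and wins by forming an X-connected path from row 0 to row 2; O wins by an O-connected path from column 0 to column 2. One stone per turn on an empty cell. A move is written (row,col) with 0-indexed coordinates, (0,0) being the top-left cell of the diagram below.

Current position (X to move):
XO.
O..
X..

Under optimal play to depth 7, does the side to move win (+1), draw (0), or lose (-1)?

ply 1, X at XO./O../X.. | (0,2)=+1→XOX/O../X..*; (1,1)=-1→XO./OX./X..; (1,2)=-1→XO./O.X/X..; (2,1)=-1→XO./O../XX.; (2,2)=-1→XO./O../X.X
ply 2, O at XOX/O../X.. | (1,1)=-1→XOX/OO./X..*; (1,2)=-1→XOX/O.O/X..; (2,1)=-1→XOX/O../XO.; (2,2)=-1→XOX/O../X.O
ply 3, X at XOX/OO./X.. | (1,2)=+1→XOX/OOX/X..*; (2,1)=-1→XOX/OO./XX.; (2,2)=-1→XOX/OO./X.X
ply 4, O at XOX/OOX/X.. | (2,1)=-1→XOX/OOX/XO.*; (2,2)=-1→XOX/OOX/X.O
ply 5, X at XOX/OOX/XO. | (2,2)=+1→XOX/OOX/XOX*
ply 6: XOX/OOX/XOX is terminal -1 (O); from XO./O../X.. depth 7

value(XO./O../X.., X) = +1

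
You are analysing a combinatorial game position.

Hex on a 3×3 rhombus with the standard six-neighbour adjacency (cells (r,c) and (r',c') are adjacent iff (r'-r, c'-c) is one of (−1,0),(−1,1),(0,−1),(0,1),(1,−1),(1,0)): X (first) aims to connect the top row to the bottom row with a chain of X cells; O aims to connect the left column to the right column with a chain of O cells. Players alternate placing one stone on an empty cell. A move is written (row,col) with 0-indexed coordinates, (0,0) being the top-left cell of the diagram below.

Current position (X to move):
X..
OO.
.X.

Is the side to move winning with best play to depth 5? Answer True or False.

X winning at [X../OO./.X.]: False

p1 X@[X../OO./.X.]: (0,1)[XX./OO./.X.]-1* (0,2)[X.X/OO./.X.]-1 (1,2)[X../OOX/.X.]-1 (2,0)[X../OO./XX.]-1 (2,2)[X../OO./.XX]-1
p2 O@[XX./OO./.X.]: (0,2)[XXO/OO./.X.]+1* (1,2)[XX./OOO/.X.]+1 (2,0)[XX./OO./OX.]+1 (2,2)[XX./OO./.XO]+1
p3 X@[XXO/OO./.X.] terminal -1; root [X../OO./.X.] d5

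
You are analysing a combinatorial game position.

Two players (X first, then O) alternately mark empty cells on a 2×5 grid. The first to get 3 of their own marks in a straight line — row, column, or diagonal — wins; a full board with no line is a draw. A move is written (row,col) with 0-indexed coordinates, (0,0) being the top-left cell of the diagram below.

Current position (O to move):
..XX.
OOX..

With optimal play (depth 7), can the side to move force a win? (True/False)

O winning at [..XX./OOX..]: False

[..XX./OOX..] O move#1: (0,0):-1/O.XX./OOX..*, (0,1):-1/.OXX./OOX.., (0,4):-1/..XXO/OOX.., (1,3):-1/..XX./OOXO., (1,4):-1/..XX./OOX.O
[O.XX./OOX..] X move#2: (0,1):+1/OXXX./OOX..*, (0,4):+1/O.XXX/OOX.., (1,3):+1/O.XX./OOXX., (1,4):+1/O.XX./OOX.X
[OXXX./OOX..] end (terminal -1, O#3); searched ..XX./OOX.. to 7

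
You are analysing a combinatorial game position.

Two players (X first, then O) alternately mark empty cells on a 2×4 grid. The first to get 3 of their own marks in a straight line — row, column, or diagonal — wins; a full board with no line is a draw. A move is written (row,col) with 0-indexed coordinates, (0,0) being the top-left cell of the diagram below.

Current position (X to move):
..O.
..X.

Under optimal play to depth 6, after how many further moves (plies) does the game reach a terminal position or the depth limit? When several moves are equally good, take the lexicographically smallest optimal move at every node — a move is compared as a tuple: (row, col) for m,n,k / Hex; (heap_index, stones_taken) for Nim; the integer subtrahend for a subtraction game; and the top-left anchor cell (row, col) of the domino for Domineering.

PV length from [..O./..X.]: 5 plies

p1 X@[..O./..X.]: (0,0)[X.O./..X.]+0 (0,1)[.XO./..X.]+0 (0,3)[..OX/..X.]+0 (1,0)[..O./X.X.]+0 (1,1)[..O./.XX.]+1* (1,3)[..O./..XX]+0
p2 O@[..O./.XX.]: (0,0)[O.O./.XX.]-1* (0,1)[.OO./.XX.]-1 (0,3)[..OO/.XX.]-1 (1,0)[..O./OXX.]-1 (1,3)[..O./.XXO]-1
p3 X@[O.O./.XX.]: (0,1)[OXO./.XX.]+1* (0,3)[O.OX/.XX.]-1 (1,0)[O.O./XXX.]+1 (1,3)[O.O./.XXX]+1
p4 O@[OXO./.XX.]: (0,3)[OXOO/.XX.]-1* (1,0)[OXO./OXX.]-1 (1,3)[OXO./.XXO]-1
p5 X@[OXOO/.XX.]: (1,0)[OXOO/XXX.]+1* (1,3)[OXOO/.XXX]+1
p6 O@[OXOO/XXX.] terminal -1; root [..O./..X.] d6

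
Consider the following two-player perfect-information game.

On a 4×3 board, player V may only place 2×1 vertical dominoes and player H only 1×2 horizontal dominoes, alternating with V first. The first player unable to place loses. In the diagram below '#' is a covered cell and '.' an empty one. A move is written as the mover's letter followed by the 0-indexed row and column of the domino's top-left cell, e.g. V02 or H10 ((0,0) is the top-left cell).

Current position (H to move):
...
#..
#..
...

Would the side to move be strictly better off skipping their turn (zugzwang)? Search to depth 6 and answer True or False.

ply 1, H at .../#../#../... | H00=-1→##./#../#../...*; H01=-1→.##/#../#../...; H11=-1→.../###/#../...; H21=-1→.../#../###/...; H30=-1→.../#../#../##.; H31=-1→.../#../#../.##
ply 2, V at ##./#../#../... | V02=-1→###/#.#/#../...; V11=+1→##./##./##./...*; V12=+1→##./#.#/#.#/...; V21=+1→##./#../##./.#.; V22=+1→##./#../#.#/..#
ply 3, H at ##./##./##./... | H30=-1→##./##./##./##.*; H31=-1→##./##./##./.##
ply 4, V at ##./##./##./##. | V02=+1→###/###/##./##.*; V12=+1→##./###/###/##.; V22=+1→##./##./###/###
ply 5: ###/###/##./##. is terminal -1 (H); from .../#../#../... depth 6
suppose H passes — search the same position with V to move:
pass> ply 1, V at .../#../#../... | V01=-1→.#./##./#../...; V02=-1→..#/#.#/#../...; V11=-1→.../##./##./...; V12=+1→.../#.#/#.#/...*; V21=-1→.../#../##./.#.; V22=-1→.../#../#.#/..#
pass> ply 2, H at .../#.#/#.#/... | H00=-1→##./#.#/#.#/...*; H01=-1→.##/#.#/#.#/...; H30=-1→.../#.#/#.#/##.; H31=-1→.../#.#/#.#/.##
pass> ply 3, V at ##./#.#/#.#/... | V11=-1→##./###/###/...; V21=+1→##./#.#/###/.#.*
pass> ply 4: ##./#.#/###/.#. is terminal -1 (H); from .../#../#../... depth 6
for H: play -1, pass -1

zugzwang(.../#../#../..., H) = False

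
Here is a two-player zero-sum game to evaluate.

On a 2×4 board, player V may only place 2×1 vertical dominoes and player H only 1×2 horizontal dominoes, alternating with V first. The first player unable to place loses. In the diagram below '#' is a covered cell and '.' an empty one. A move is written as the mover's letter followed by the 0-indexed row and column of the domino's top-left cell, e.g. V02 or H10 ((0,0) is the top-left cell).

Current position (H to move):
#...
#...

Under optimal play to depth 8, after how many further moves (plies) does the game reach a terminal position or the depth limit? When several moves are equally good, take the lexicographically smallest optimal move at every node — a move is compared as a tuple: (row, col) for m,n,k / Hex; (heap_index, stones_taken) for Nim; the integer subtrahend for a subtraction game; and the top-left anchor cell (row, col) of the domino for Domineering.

PV length from [#.../#...]: 3 plies

ply 1, H at #.../#... | H01=+1→###./#...*; H02=+1→#.##/#...; H11=+1→#.../###.; H12=+1→#.../#.##
ply 2, V at ###./#... | V03=-1→####/#..#*
ply 3, H at ####/#..# | H11=+1→####/####*
ply 4: ####/#### is terminal -1 (V); from #.../#... depth 8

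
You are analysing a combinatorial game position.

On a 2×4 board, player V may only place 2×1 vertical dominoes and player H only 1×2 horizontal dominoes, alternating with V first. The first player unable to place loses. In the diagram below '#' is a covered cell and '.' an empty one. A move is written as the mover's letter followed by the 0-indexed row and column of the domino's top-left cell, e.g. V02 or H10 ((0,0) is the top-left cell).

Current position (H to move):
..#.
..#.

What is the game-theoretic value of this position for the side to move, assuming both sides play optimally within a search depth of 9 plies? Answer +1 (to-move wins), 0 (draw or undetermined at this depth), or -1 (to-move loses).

value(..#./..#., H) = +1

p1 H@[..#./..#.]: H00[###./..#.]+1* H10[..#./###.]+1
p2 V@[###./..#.]: V03[####/..##]-1*
p3 H@[####/..##]: H10[####/####]+1*
p4 V@[####/####] terminal -1; root [..#./..#.] d9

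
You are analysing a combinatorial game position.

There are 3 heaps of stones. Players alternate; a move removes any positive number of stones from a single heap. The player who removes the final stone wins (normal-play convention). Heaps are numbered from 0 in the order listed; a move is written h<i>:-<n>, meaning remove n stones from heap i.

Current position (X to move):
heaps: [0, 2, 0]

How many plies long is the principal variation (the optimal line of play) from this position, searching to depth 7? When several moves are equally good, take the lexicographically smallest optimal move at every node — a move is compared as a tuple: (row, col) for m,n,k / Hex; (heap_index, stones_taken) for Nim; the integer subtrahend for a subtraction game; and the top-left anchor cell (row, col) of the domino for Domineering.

PV length from [(0,2,0)]: 1 ply

[(0,2,0)] X move#1: h1:-1:-1/(0,1,0), h1:-2:+1/(0,0,0)*
[(0,0,0)] end (terminal -1, O#2); searched (0,2,0) to 7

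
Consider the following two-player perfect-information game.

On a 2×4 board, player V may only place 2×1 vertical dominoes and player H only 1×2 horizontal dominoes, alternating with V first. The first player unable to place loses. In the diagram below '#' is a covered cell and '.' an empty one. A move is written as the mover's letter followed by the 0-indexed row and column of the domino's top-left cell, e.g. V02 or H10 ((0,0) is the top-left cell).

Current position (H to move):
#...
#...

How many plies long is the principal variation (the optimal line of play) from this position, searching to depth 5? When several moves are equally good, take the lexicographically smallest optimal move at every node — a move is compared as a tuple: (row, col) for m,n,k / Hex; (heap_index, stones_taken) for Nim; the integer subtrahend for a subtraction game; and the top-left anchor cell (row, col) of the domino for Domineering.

p1 H@[#.../#...]: H01[###./#...]+1* H02[#.##/#...]+1 H11[#.../###.]+1 H12[#.../#.##]+1
p2 V@[###./#...]: V03[####/#..#]-1*
p3 H@[####/#..#]: H11[####/####]+1*
p4 V@[####/####] terminal -1; root [#.../#...] d5

PV length from [#.../#...]: 3 plies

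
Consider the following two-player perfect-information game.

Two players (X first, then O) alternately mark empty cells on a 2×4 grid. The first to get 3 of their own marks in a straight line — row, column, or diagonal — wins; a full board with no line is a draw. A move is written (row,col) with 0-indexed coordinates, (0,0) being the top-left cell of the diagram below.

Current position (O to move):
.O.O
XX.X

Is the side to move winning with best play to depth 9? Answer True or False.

ply 1, O at .O.O/XX.X | (0,0)=-1→OO.O/XX.X; (0,2)=+1→.OOO/XX.X*; (1,2)=+0→.O.O/XXOX
ply 2: .OOO/XX.X is terminal -1 (X); from .O.O/XX.X depth 9

O winning at [.O.O/XX.X]: True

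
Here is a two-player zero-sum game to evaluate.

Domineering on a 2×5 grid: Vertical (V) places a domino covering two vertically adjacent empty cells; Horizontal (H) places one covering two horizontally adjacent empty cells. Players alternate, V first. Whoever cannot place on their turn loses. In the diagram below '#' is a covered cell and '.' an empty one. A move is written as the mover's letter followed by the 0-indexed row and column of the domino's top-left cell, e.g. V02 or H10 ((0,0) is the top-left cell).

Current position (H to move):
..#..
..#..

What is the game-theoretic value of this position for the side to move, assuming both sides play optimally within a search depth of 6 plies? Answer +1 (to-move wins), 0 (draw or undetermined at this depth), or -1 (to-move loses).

value(..#../..#.., H) = -1

[..#../..#..] H move#1: H00:-1/###../..#..*, H03:-1/..###/..#.., H10:-1/..#../###.., H13:-1/..#../..###
[###../..#..] V move#2: V03:+1/####./..##.*, V04:+1/###.#/..#.#
[####./..##.] H move#3: H10:-1/####./####.*
[####./####.] V move#4: V04:+1/#####/#####*
[#####/#####] end (terminal -1, H#5); searched ..#../..#.. to 6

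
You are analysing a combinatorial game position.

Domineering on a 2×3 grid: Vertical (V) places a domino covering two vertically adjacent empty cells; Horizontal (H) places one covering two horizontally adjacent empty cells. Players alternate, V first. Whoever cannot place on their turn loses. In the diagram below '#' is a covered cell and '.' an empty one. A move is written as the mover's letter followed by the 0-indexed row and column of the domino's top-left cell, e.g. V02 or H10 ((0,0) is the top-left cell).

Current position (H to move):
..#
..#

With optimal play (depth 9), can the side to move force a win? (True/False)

H winning at [..#/..#]: True

ply 1, H at ..#/..# | H00=+1→###/..#*; H10=+1→..#/###
ply 2: ###/..# is terminal -1 (V); from ..#/..# depth 9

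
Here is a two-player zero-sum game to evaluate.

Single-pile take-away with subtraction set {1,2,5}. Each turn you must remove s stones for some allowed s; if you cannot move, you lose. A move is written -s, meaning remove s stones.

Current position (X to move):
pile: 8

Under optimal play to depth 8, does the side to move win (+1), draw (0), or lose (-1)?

value(8, X) = +1

ply 1, X at 8 | -1=-1→7; -2=+1→6*; -5=+1→3
ply 2, O at 6 | -1=-1→5*; -2=-1→4; -5=-1→1
ply 3, X at 5 | -1=-1→4; -2=+1→3*; -5=+1→0
ply 4, O at 3 | -1=-1→2*; -2=-1→1
ply 5, X at 2 | -1=-1→1; -2=+1→0*
ply 6: 0 is terminal -1 (O); from 8 depth 8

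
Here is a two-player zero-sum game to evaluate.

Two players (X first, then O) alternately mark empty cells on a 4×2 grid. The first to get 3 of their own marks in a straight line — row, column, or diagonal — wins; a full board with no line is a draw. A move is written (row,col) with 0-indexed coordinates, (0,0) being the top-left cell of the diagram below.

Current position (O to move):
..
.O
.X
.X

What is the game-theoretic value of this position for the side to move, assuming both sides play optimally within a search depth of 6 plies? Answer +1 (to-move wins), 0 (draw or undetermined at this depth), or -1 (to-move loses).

value(../.O/.X/.X, O) = 0

[../.O/.X/.X] O move#1: (0,0):+0/O./.O/.X/.X*, (0,1):+0/.O/.O/.X/.X, (1,0):+0/../OO/.X/.X, (2,0):+0/../.O/OX/.X, (3,0):+0/../.O/.X/OX
[O./.O/.X/.X] X move#2: (0,1):+0/OX/.O/.X/.X*, (1,0):+0/O./XO/.X/.X, (2,0):+0/O./.O/XX/.X, (3,0):+0/O./.O/.X/XX
[OX/.O/.X/.X] O move#3: (1,0):+0/OX/OO/.X/.X*, (2,0):+0/OX/.O/OX/.X, (3,0):+0/OX/.O/.X/OX
[OX/OO/.X/.X] X move#4: (2,0):+0/OX/OO/XX/.X*, (3,0):-1/OX/OO/.X/XX
[OX/OO/XX/.X] O move#5: (3,0):+0/OX/OO/XX/OX*
[OX/OO/XX/OX] end (terminal +0, X#6); searched ../.O/.X/.X to 6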